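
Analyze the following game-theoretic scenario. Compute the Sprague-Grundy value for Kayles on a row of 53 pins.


Kayles: a move removes 1 or 2 adjacent pins from a contiguous row.
Removing pins from a row of k leaves two independent rows (a, b) with a + b = k - 1 (one pin) or a + b = k - 2 (two pins); an end removal gives a = 0.
By Sprague-Grundy, G(k) = mex{ G(a) XOR G(b) } over all these splits. G(0) = 0.
G(1): splits (0,0):0^0=0 -> mex({0}) = 1
G(2): splits (0,1):0^1=1 (0,0):0^0=0 -> mex({0, 1}) = 2
G(3): splits (0,2):0^2=2 (1,1):1^1=0 (0,1):0^1=1 -> mex({0, 1, 2}) = 3
G(4): splits (0,3):0^3=3 (1,2):1^2=3 (0,2):0^2=2 (1,1):1^1=0 -> mex({0, 2, 3}) = 1
G(5): splits (0,4):0^1=1 (1,3):1^3=2 (2,2):2^2=0 (0,3):0^3=3 (1,2):1^2=3 -> mex({0, 1, 2, 3}) = 4
G(6) = mex({0, 1, 2, 4}) = 3
G(7) = mex({0, 1, 3, 4, 5}) = 2
G(8) = mex({0, 2, 3, 5, 6}) = 1
G(9) = mex({0, 1, 2, 3, 6, 7}) = 4
G(10) = mex({0, 1, 3, 4, 5, 7}) = 2
G(11) = mex({0, 1, 2, 3, 4, 5}) = 6
G(12) = mex({0, 1, 2, 3, 5, 6, 7}) = 4
G(13) = mex({0, 2, 3, 4, 6, 7}) = 1
G(14) = mex({0, 1, 4, 5, 6, 7}) = 2
G(15) = mex({0, 1, 2, 3, 4, 5, 6}) = 7
G(16) = mex({0, 2, 3, 5, 6, 7}) = 1
G(17) = mex({0, 1, 2, 3, 5, 6, 7}) = 4
G(18) = mex({0, 1, 2, 4, 5, 6}) = 3
G(19) = mex({0, 1, 3, 4, 5, 7}) = 2
G(20) = mex({0, 2, 3, 4, 5, 6, 7}) = 1
G(21) = mex({0, 1, 2, 3, 5, 6, 7}) = 4
G(22) = mex({0, 1, 2, 3, 4, 5, 7}) = 6
G(23) = mex({0, 1, 2, 3, 4, 5, 6}) = 7
G(24) = mex({0, 1, 2, 3, 5, 6, 7}) = 4
G(25) = mex({0, 2, 3, 4, 6, 7}) = 1
G(26) = mex({0, 1, 3, 4, 5, 6, 7}) = 2
G(27) = mex({0, 1, 2, 3, 4, 5, 6, 7}) = 8
G(28) = mex({0, 1, 2, 3, 4, 6, 7, 8}) = 5
G(29) = mex({0, 1, 2, 3, 5, 6, 7, 8, 9}) = 4
G(30) = mex({0, 1, 2, 3, 4, 5, 6, 9, 10}) = 7
G(31) = mex({0, 1, 3, 4, 5, 7, 10, 11}) = 2
G(32) = mex({0, 2, 3, 4, 5, 6, 7, 9, 11}) = 1
G(33) = mex({0, 1, 2, 3, 4, 5, 6, 7, 9, 12}) = 8
G(34) = mex({0, 1, 2, 3, 4, 5, 7, 8, 11, 12}) = 6
G(35) = mex({0, 1, 2, 3, 4, 5, 6, 8, 9, 10, 11}) = 7
G(36) = mex({0, 1, 2, 3, 5, 6, 7, 9, 10}) = 4
G(37) = mex({0, 2, 3, 4, 6, 7, 9, 10, 11, 12}) = 1
G(38) = mex({0, 1, 3, 4, 5, 6, 7, 9, 10, 11, 12}) = 2
G(39) = mex({0, 1, 2, 4, 5, 6, 7, 9, 10, 12, 14}) = 3
G(40) = mex({0, 2, 3, 4, 6, 7, 11, 12, 14}) = 1
G(41) = mex({0, 1, 2, 3, 5, 6, 7, 9, 10, 11, 12}) = 4
G(42) = mex({0, 1, 2, 3, 4, 5, 6, 9, 10}) = 7
G(43) = mex({0, 1, 3, 4, 5, 7, 9, 10, 12, 15}) = 2
G(44) = mex({0, 2, 3, 4, 5, 6, 7, 9, 10, 12, 15}) = 1
G(45) = mex({0, 1, 2, 3, 4, 5, 6, 7, 9, 10, 12, 14}) = 8
G(46) = mex({0, 1, 3, 4, 5, 7, 8, 11, 12, 14}) = 2
G(47) = mex({0, 1, 2, 3, 4, 5, 6, 8, 9, 10, 11, 12}) = 7
G(48) = mex({0, 1, 2, 3, 5, 6, 7, 9, 10}) = 4
G(49) = mex({0, 2, 3, 4, 6, 7, 9, 10, 11, 12, 15}) = 1
G(50) = mex({0, 1, 4, 5, 6, 7, 9, 11, 12, 14, 15}) = 2
G(51) = mex({0, 1, 2, 3, 4, 5, 6, 7, 9, 12, 14, 15}) = 8
G(52) = mex({0, 2, 3, 4, 5, 6, 7, 8, 11, 12, 15}) = 1
G(53) = mex({0, 1, 2, 3, 5, 6, 7, 8, 9, 10, 11, 12}) = 4
Therefore G(53) = 4.

4


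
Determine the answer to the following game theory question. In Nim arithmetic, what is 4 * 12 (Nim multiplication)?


Nim multiplication is bilinear over XOR: (u XOR v) * w = (u*w) XOR (v*w).
So we split each operand into its bit components and XOR the pairwise Nim products.
4 = 4 (as XOR of powers of 2).
12 = 4 + 8 (as XOR of powers of 2).
Using the standard Nim-product table on single bits:
  2*2 = 3,   2*4 = 8,   2*8 = 12,
  4*4 = 6,   4*8 = 11,  8*8 = 13,
and  1*x = x (identity), k*l = l*k (commutative).
Pairwise Nim products:
  4 * 4 = 6
  4 * 8 = 11
XOR them: 6 XOR 11 = 13.
Result: 4 * 12 = 13 (in Nim).

13


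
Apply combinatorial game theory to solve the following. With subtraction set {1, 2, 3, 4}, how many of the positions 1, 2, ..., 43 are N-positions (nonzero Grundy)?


Subtraction set S = {1, 2, 3, 4}, so G(n) = n mod 5.
G(n) = 0 when n is a multiple of 5.
Multiples of 5 in [1, 43]: 8
N-positions (nonzero Grundy) = 43 - 8 = 35

35


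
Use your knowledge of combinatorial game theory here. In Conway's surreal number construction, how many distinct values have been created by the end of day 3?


Day 0: {|} = 0 is born. Count = 1.
Day n: the number of surreal numbers born by day n is 2^(n+1) - 1.
By day 0: 2^1 - 1 = 1
By day 1: 2^2 - 1 = 3
By day 2: 2^3 - 1 = 7
By day 3: 2^4 - 1 = 15
By day 3: 15 surreal numbers.

15


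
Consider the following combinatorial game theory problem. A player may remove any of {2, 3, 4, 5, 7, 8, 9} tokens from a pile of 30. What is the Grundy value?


The subtraction set is S = {2, 3, 4, 5, 7, 8, 9}.
G(k) = mex{ G(k - s) : s in S, s <= k }. We compute iteratively: G(0) = 0.
G(1) = mex({}) = 0
G(2) = mex({0}) = 1
G(3) = mex({0}) = 1
G(4) = mex({0, 1}) = 2
G(5) = mex({0, 1}) = 2
G(6) = mex({0, 1, 2}) = 3
G(7) = mex({0, 1, 2}) = 3
G(8) = mex({0, 1, 2, 3}) = 4
G(9) = mex({0, 1, 2, 3}) = 4
G(10) = mex({0, 1, 2, 3, 4}) = 5
G(11) = mex({1, 2, 3, 4}) = 0
G(12) = mex({1, 2, 3, 4, 5}) = 0
G(13) = mex({0, 2, 3, 4, 5}) = 1
G(14) = mex({0, 2, 3, 4, 5}) = 1
G(15) = mex({0, 1, 3, 4, 5}) = 2
G(16) = mex({0, 1, 3, 4}) = 2
G(17) = mex({0, 1, 2, 4, 5}) = 3
G(18) = mex({0, 1, 2, 4, 5}) = 3
G(19) = mex({0, 1, 2, 3, 5}) = 4
Observe that G(11)..G(19) = 0, 0, 1, 1, 2, 2, 3, 3, 4 repeats G(0)..G(8) = 0, 0, 1, 1, 2, 2, 3, 3, 4.
For k >= max(S) = 9, G(k) is determined by the previous 9 values G(k-9)..G(k-1); a window of 9 consecutive values has recurred shifted by 11, so by induction G(k + 11) = G(k) for all k >= 0: the sequence is periodic from the start with period 11.
One period: G(0..10) = 0, 0, 1, 1, 2, 2, 3, 3, 4, 4, 5.
30 mod 11 = 8, so G(30) = G(8) = 4.

4


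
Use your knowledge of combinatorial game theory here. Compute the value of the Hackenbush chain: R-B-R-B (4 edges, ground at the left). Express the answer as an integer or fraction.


Edges (from ground): R-B-R-B
By Berlekamp's sign-expansion rule, a Blue-Red Hackenbush stalk has the value of the surreal number whose sign sequence is the edge sequence with B -> + and R -> -.
Sign sequence: -+-+
Trace the sign expansion in the surreal number tree, starting from 0:
Edge 1: R (sign -) -> bounds (-inf, 0), value = -1
Edge 2: B (sign +) -> bounds (-1, 0), value = -1/2
Edge 3: R (sign -) -> bounds (-1, -1/2), value = -3/4
Edge 4: B (sign +) -> bounds (-3/4, -1/2), value = -5/8
Game value = -5/8

-5/8


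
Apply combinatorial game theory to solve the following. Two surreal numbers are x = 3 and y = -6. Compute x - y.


x = 3, y = -6
x - y = 3 - -6 = 9

9


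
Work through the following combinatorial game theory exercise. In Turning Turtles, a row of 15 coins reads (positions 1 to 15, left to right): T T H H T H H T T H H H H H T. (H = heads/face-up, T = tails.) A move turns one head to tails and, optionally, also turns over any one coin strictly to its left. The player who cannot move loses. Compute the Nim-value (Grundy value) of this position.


Coins: T T H H T H H T T H H H H H T
Key fact: a single head at position k behaves exactly like a Nim heap of size k (turning it to T and optionally flipping a coin at j < k corresponds to moving the heap from k to j, or to 0), and heads combine as a disjunctive sum (two heads at the same place would cancel, matching j XOR j = 0). So the Nim-value is the XOR of the 1-indexed positions of the heads.
Face-up positions (1-indexed): [3, 4, 6, 7, 10, 11, 12, 13, 14]
XOR 0 with 3: 0 XOR 3 = 3
XOR 3 with 4: 3 XOR 4 = 7
XOR 7 with 6: 7 XOR 6 = 1
XOR 1 with 7: 1 XOR 7 = 6
XOR 6 with 10: 6 XOR 10 = 12
XOR 12 with 11: 12 XOR 11 = 7
XOR 7 with 12: 7 XOR 12 = 11
XOR 11 with 13: 11 XOR 13 = 6
XOR 6 with 14: 6 XOR 14 = 8
Nim-value = 8

8


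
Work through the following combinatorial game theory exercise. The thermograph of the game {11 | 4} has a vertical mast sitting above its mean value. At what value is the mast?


Game = {11 | 4}, a switch {a | b} with numbers a > b.
Its thermograph has left wall a - t and right wall b + t, which meet at t = (a - b)/2, where both equal (a + b)/2. So the mast (mean value) is at (a + b)/2.
Mean = (11 + (4))/2 = 15/2 = 15/2

15/2


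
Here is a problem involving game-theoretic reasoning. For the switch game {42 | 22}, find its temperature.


The game is {42 | 22}, a switch {a | b} with numbers a > b.
Cooling {a | b} by t gives {a - t | b + t}, which stops being hot when a - t = b + t, i.e. at t = (a - b)/2. So the temperature of a switch is (a - b)/2.
Temperature = (Left option - Right option) / 2
= (42 - (22)) / 2
= 20 / 2
= 10

10


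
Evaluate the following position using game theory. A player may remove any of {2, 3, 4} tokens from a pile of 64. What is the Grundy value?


The subtraction set is S = {2, 3, 4}.
G(k) = mex{ G(k - s) : s in S, s <= k }. We compute iteratively: G(0) = 0.
G(1) = mex({}) = 0
G(2) = mex({0}) = 1
G(3) = mex({0}) = 1
G(4) = mex({0, 1}) = 2
G(5) = mex({0, 1}) = 2
G(6) = mex({1, 2}) = 0
G(7) = mex({1, 2}) = 0
G(8) = mex({0, 2}) = 1
G(9) = mex({0, 2}) = 1
Observe that G(6)..G(9) = 0, 0, 1, 1 repeats G(0)..G(3) = 0, 0, 1, 1.
For k >= max(S) = 4, G(k) is determined by the previous 4 values G(k-4)..G(k-1); a window of 4 consecutive values has recurred shifted by 6, so by induction G(k + 6) = G(k) for all k >= 0: the sequence is periodic from the start with period 6.
One period: G(0..5) = 0, 0, 1, 1, 2, 2.
64 mod 6 = 4, so G(64) = G(4) = 2.

2


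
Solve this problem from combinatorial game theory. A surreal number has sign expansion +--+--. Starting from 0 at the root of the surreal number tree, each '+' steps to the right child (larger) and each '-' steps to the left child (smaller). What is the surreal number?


Sign expansion: +--+--
Rule: track bounds (lo, hi), initially (-inf, +inf). On '+', the current value becomes lo and we move to the simplest number in (value, hi): value + 1 if hi = +inf, otherwise the midpoint (value + hi)/2. On '-', the current value becomes hi and we move to value - 1 if lo = -inf, otherwise the midpoint (lo + value)/2.
Start at 0.
Step 1: sign = +, move right. Bounds: (0, +inf). Value = 1
Step 2: sign = -, move left. Bounds: (0, 1). Value = 1/2
Step 3: sign = -, move left. Bounds: (0, 1/2). Value = 1/4
Step 4: sign = +, move right. Bounds: (1/4, 1/2). Value = 3/8
Step 5: sign = -, move left. Bounds: (1/4, 3/8). Value = 5/16
Step 6: sign = -, move left. Bounds: (1/4, 5/16). Value = 9/32
The surreal number with sign expansion +--+-- is 9/32.

9/32


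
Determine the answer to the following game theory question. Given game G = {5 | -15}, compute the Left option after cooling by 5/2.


Original game: {5 | -15} (a switch {a | b} with a > b).
Cooling by t (for t below the temperature (a - b)/2 = 10) taxes each move by t: {a | b} cooled by t is {a - t | b + t}.
Cooling amount: t = 5/2
Cooled Left option: 5 - 5/2 = 5/2
Cooled Right option: -15 + 5/2 = -25/2
Cooled game: {5/2 | -25/2}
Left option = 5/2

5/2


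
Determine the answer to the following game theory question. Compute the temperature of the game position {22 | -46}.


The game is {22 | -46}, a switch {a | b} with numbers a > b.
Cooling {a | b} by t gives {a - t | b + t}, which stops being hot when a - t = b + t, i.e. at t = (a - b)/2. So the temperature of a switch is (a - b)/2.
Temperature = (Left option - Right option) / 2
= (22 - (-46)) / 2
= 68 / 2
= 34

34


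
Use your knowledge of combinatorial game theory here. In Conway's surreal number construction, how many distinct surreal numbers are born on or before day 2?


Day 0: {|} = 0 is born. Count = 1.
Day n: the number of surreal numbers born by day n is 2^(n+1) - 1.
By day 0: 2^1 - 1 = 1
By day 1: 2^2 - 1 = 3
By day 2: 2^3 - 1 = 7
By day 2: 7 surreal numbers.

7


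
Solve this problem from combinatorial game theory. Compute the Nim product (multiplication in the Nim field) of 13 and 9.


Nim multiplication is bilinear over XOR: (u XOR v) * w = (u*w) XOR (v*w).
So we split each operand into its bit components and XOR the pairwise Nim products.
13 = 1 + 4 + 8 (as XOR of powers of 2).
9 = 1 + 8 (as XOR of powers of 2).
Using the standard Nim-product table on single bits:
  2*2 = 3,   2*4 = 8,   2*8 = 12,
  4*4 = 6,   4*8 = 11,  8*8 = 13,
and  1*x = x (identity), k*l = l*k (commutative).
Pairwise Nim products:
  1 * 1 = 1
  1 * 8 = 8
  4 * 1 = 4
  4 * 8 = 11
  8 * 1 = 8
  8 * 8 = 13
XOR them: 1 XOR 8 XOR 4 XOR 11 XOR 8 XOR 13 = 3.
Result: 13 * 9 = 3 (in Nim).

3


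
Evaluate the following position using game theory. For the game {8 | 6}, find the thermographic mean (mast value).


Game = {8 | 6}, a switch {a | b} with numbers a > b.
Its thermograph has left wall a - t and right wall b + t, which meet at t = (a - b)/2, where both equal (a + b)/2. So the mast (mean value) is at (a + b)/2.
Mean = (8 + (6))/2 = 14/2 = 7

7


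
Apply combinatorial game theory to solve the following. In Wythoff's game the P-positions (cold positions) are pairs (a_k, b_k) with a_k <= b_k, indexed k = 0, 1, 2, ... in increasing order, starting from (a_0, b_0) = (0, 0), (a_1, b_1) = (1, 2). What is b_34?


By Wythoff's theorem, a_k = floor(k * phi) and b_k = floor(k * phi^2) = a_k + k, where phi = (1 + sqrt(5))/2 is the golden ratio.
phi = (1 + sqrt(5))/2 = 1.618034
phi^2 = phi + 1 = 2.618034
k = 34
k * phi^2 = 34 * 2.618034 = 89.013156
b_34 = floor(k * phi^2) = 89 (check: a_34 + k = 55 + 34 = 89)

89


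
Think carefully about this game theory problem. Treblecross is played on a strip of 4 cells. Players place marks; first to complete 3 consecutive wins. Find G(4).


Treblecross: place X on empty cells; 3-in-a-row wins.
Playing within two cells of an existing X lets the opponent win at once, so sensible play treats the cells i-2..i+2 around each X as dead. The player left with no safe cell loses, so this is a normal-play take-away game on strips of safe cells.
Placing X at cell i (0-indexed) of a strip of k safe cells leaves independent strips of sizes max(0, i-2) and max(0, k-i-3). Hence G(k) = mex{ G(max(0,i-2)) XOR G(max(0,k-i-3)) : 0 <= i < k }, with G(0) = 0.
G(1): splits (0,0):0^0=0 -> mex({0}) = 1
G(2): splits (0,0):0^0=0 -> mex({0}) = 1
G(3): splits (0,0):0^0=0 -> mex({0}) = 1
G(4): splits (0,1):0^1=1 (0,0):0^0=0 -> mex({0, 1}) = 2
Therefore G(4) = 2.

2


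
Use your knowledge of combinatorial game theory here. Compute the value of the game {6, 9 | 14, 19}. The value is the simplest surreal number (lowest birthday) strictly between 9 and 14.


Left options: {6, 9}, max = 9
Right options: {14, 19}, min = 14
All options are numbers and max(Left) < min(Right), so by the simplicity theorem the value is the simplest (earliest-born) number strictly between 9 and 14.
Integers 10 through 13 all lie strictly between 9 and 14.
Among integers, the simplest (lowest birthday = smallest |n|; 0 is born on day 0, +-n on day n) is 10.
No non-integer in the interval can be simpler: if x is a non-integer in the interval, then floor(x) or ceil(x) also lies in the interval (the interval contains an integer), and both are proper prefixes of x's sign expansion, i.e. born earlier. So the game value is 10.
Game value = 10

10


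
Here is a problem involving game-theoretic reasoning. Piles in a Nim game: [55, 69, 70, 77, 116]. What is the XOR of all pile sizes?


We need the XOR (exclusive or) of all pile sizes.
After XOR-ing pile 1 (size 55): 0 XOR 55 = 55
After XOR-ing pile 2 (size 69): 55 XOR 69 = 114
After XOR-ing pile 3 (size 70): 114 XOR 70 = 52
After XOR-ing pile 4 (size 77): 52 XOR 77 = 121
After XOR-ing pile 5 (size 116): 121 XOR 116 = 13
The Nim-value of this position is 13.

13


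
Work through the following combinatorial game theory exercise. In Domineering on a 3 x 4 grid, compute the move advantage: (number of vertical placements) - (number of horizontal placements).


Board is 3 x 4 (rows x cols).
Left (vertical) placements: (rows-1) * cols = 2 * 4 = 8
Right (horizontal) placements: rows * (cols-1) = 3 * 3 = 9
Advantage = Left - Right = 8 - 9 = -1

-1


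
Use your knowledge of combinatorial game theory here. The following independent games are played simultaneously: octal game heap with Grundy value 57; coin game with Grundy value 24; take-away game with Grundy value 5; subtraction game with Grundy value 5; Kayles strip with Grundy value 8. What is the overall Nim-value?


By the Sprague-Grundy theorem, the Grundy value of a sum of games is the XOR of individual Grundy values.
octal game heap: Grundy value = 57. Running XOR: 0 XOR 57 = 57
coin game: Grundy value = 24. Running XOR: 57 XOR 24 = 33
take-away game: Grundy value = 5. Running XOR: 33 XOR 5 = 36
subtraction game: Grundy value = 5. Running XOR: 36 XOR 5 = 33
Kayles strip: Grundy value = 8. Running XOR: 33 XOR 8 = 41
The combined Grundy value is 41.

41


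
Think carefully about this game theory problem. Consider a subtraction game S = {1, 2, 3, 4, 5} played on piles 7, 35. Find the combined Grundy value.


Subtraction set: {1, 2, 3, 4, 5}
For this subtraction set, G(n) = n mod 6 (period = max + 1 = 6).
Pile 1 (size 7): G(7) = 7 mod 6 = 1
Pile 2 (size 35): G(35) = 35 mod 6 = 5
Total Grundy value = XOR of all: 1 XOR 5 = 4

4


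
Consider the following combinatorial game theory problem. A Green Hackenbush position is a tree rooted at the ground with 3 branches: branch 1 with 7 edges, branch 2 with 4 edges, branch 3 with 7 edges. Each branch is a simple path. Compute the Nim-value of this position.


The tree has 3 branches from the ground vertex.
In Green Hackenbush, the Nim-value of a simple path of length k is k.
Branch 1: length 7, Nim-value = 7
Branch 2: length 4, Nim-value = 4
Branch 3: length 7, Nim-value = 7
Total Nim-value = XOR of all branch values:
0 XOR 7 = 7
7 XOR 4 = 3
3 XOR 7 = 4
Nim-value of the tree = 4

4


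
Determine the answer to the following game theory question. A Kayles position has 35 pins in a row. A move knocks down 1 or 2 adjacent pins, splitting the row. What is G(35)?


Kayles: a move removes 1 or 2 adjacent pins from a contiguous row.
Removing pins from a row of k leaves two independent rows (a, b) with a + b = k - 1 (one pin) or a + b = k - 2 (two pins); an end removal gives a = 0.
By Sprague-Grundy, G(k) = mex{ G(a) XOR G(b) } over all these splits. G(0) = 0.
G(1): splits (0,0):0^0=0 -> mex({0}) = 1
G(2): splits (0,1):0^1=1 (0,0):0^0=0 -> mex({0, 1}) = 2
G(3): splits (0,2):0^2=2 (1,1):1^1=0 (0,1):0^1=1 -> mex({0, 1, 2}) = 3
G(4): splits (0,3):0^3=3 (1,2):1^2=3 (0,2):0^2=2 (1,1):1^1=0 -> mex({0, 2, 3}) = 1
G(5): splits (0,4):0^1=1 (1,3):1^3=2 (2,2):2^2=0 (0,3):0^3=3 (1,2):1^2=3 -> mex({0, 1, 2, 3}) = 4
G(6) = mex({0, 1, 2, 4}) = 3
G(7) = mex({0, 1, 3, 4, 5}) = 2
G(8) = mex({0, 2, 3, 5, 6}) = 1
G(9) = mex({0, 1, 2, 3, 6, 7}) = 4
G(10) = mex({0, 1, 3, 4, 5, 7}) = 2
G(11) = mex({0, 1, 2, 3, 4, 5}) = 6
G(12) = mex({0, 1, 2, 3, 5, 6, 7}) = 4
G(13) = mex({0, 2, 3, 4, 6, 7}) = 1
G(14) = mex({0, 1, 4, 5, 6, 7}) = 2
G(15) = mex({0, 1, 2, 3, 4, 5, 6}) = 7
G(16) = mex({0, 2, 3, 5, 6, 7}) = 1
G(17) = mex({0, 1, 2, 3, 5, 6, 7}) = 4
G(18) = mex({0, 1, 2, 4, 5, 6}) = 3
G(19) = mex({0, 1, 3, 4, 5, 7}) = 2
G(20) = mex({0, 2, 3, 4, 5, 6, 7}) = 1
G(21) = mex({0, 1, 2, 3, 5, 6, 7}) = 4
G(22) = mex({0, 1, 2, 3, 4, 5, 7}) = 6
G(23) = mex({0, 1, 2, 3, 4, 5, 6}) = 7
G(24) = mex({0, 1, 2, 3, 5, 6, 7}) = 4
G(25) = mex({0, 2, 3, 4, 6, 7}) = 1
G(26) = mex({0, 1, 3, 4, 5, 6, 7}) = 2
G(27) = mex({0, 1, 2, 3, 4, 5, 6, 7}) = 8
G(28) = mex({0, 1, 2, 3, 4, 6, 7, 8}) = 5
G(29) = mex({0, 1, 2, 3, 5, 6, 7, 8, 9}) = 4
G(30) = mex({0, 1, 2, 3, 4, 5, 6, 9, 10}) = 7
G(31) = mex({0, 1, 3, 4, 5, 7, 10, 11}) = 2
G(32) = mex({0, 2, 3, 4, 5, 6, 7, 9, 11}) = 1
G(33) = mex({0, 1, 2, 3, 4, 5, 6, 7, 9, 12}) = 8
G(34) = mex({0, 1, 2, 3, 4, 5, 7, 8, 11, 12}) = 6
G(35) = mex({0, 1, 2, 3, 4, 5, 6, 8, 9, 10, 11}) = 7
Therefore G(35) = 7.

7


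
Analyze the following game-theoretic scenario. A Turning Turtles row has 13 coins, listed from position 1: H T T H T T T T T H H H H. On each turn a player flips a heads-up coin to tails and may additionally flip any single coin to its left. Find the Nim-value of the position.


Coins: H T T H T T T T T H H H H
Key fact: a single head at position k behaves exactly like a Nim heap of size k (turning it to T and optionally flipping a coin at j < k corresponds to moving the heap from k to j, or to 0), and heads combine as a disjunctive sum (two heads at the same place would cancel, matching j XOR j = 0). So the Nim-value is the XOR of the 1-indexed positions of the heads.
Face-up positions (1-indexed): [1, 4, 10, 11, 12, 13]
XOR 0 with 1: 0 XOR 1 = 1
XOR 1 with 4: 1 XOR 4 = 5
XOR 5 with 10: 5 XOR 10 = 15
XOR 15 with 11: 15 XOR 11 = 4
XOR 4 with 12: 4 XOR 12 = 8
XOR 8 with 13: 8 XOR 13 = 5
Nim-value = 5

5


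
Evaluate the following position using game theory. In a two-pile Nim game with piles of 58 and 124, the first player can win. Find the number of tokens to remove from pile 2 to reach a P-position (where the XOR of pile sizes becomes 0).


Piles: 58 and 124
Current XOR: 58 XOR 124 = 70 (non-zero, so this is an N-position).
To make the XOR zero, we need to find a move that balances the piles.
For pile 2 (size 124): target = 124 XOR 70 = 58
We reduce pile 2 from 124 to 58.
Tokens removed: 124 - 58 = 66
Verification: 58 XOR 58 = 0

66


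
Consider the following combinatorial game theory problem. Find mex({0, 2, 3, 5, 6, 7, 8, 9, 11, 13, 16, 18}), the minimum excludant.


Set = {0, 2, 3, 5, 6, 7, 8, 9, 11, 13, 16, 18}
0 is in the set.
1 is NOT in the set. This is the mex.
mex = 1

1


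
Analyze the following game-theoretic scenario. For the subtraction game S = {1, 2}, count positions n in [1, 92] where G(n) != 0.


Subtraction set S = {1, 2}, so G(n) = n mod 3.
G(n) = 0 when n is a multiple of 3.
Multiples of 3 in [1, 92]: 30
N-positions (nonzero Grundy) = 92 - 30 = 62

62


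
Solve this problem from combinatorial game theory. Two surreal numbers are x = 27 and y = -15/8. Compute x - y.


x = 27, y = -15/8
Converting to common denominator: 8
x = 216/8, y = -15/8
x - y = 27 - -15/8 = 231/8

231/8


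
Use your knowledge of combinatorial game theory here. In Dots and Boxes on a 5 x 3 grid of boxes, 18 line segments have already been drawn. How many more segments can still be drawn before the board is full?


Grid: 5 x 3 boxes, i.e. 6 rows and 4 columns of dots.
Horizontal edges: (rows + 1) * cols = 6 * 3 = 18
Vertical edges: rows * (cols + 1) = 5 * 4 = 20
Total edges: 18 + 20 = 38
Edges drawn: 18
Remaining: 38 - 18 = 20

20


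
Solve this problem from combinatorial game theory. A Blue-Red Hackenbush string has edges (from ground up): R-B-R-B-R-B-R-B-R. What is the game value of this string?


Edges (from ground): R-B-R-B-R-B-R-B-R
By Berlekamp's sign-expansion rule, a Blue-Red Hackenbush stalk has the value of the surreal number whose sign sequence is the edge sequence with B -> + and R -> -.
Sign sequence: -+-+-+-+-
Trace the sign expansion in the surreal number tree, starting from 0:
Edge 1: R (sign -) -> bounds (-inf, 0), value = -1
Edge 2: B (sign +) -> bounds (-1, 0), value = -1/2
Edge 3: R (sign -) -> bounds (-1, -1/2), value = -3/4
Edge 4: B (sign +) -> bounds (-3/4, -1/2), value = -5/8
Edge 5: R (sign -) -> bounds (-3/4, -5/8), value = -11/16
Edge 6: B (sign +) -> bounds (-11/16, -5/8), value = -21/32
Edge 7: R (sign -) -> bounds (-11/16, -21/32), value = -43/64
Edge 8: B (sign +) -> bounds (-43/64, -21/32), value = -85/128
Edge 9: R (sign -) -> bounds (-43/64, -85/128), value = -171/256
Game value = -171/256

-171/256


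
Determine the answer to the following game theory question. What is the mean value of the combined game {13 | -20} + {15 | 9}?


G1 = {13 | -20}, G2 = {15 | 9}
Each is a switch {a | b} with numbers a > b; its mean value is (a + b)/2, and mean value is additive over game sums: m(G1 + G2) = m(G1) + m(G2).
Mean of G1 = (13 + (-20))/2 = -7/2 = -7/2
Mean of G2 = (15 + (9))/2 = 24/2 = 12
Mean of G1 + G2 = -7/2 + 12 = 17/2

17/2


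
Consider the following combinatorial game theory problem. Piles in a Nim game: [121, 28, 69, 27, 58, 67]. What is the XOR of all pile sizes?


We need the XOR (exclusive or) of all pile sizes.
After XOR-ing pile 1 (size 121): 0 XOR 121 = 121
After XOR-ing pile 2 (size 28): 121 XOR 28 = 101
After XOR-ing pile 3 (size 69): 101 XOR 69 = 32
After XOR-ing pile 4 (size 27): 32 XOR 27 = 59
After XOR-ing pile 5 (size 58): 59 XOR 58 = 1
After XOR-ing pile 6 (size 67): 1 XOR 67 = 66
The Nim-value of this position is 66.

66


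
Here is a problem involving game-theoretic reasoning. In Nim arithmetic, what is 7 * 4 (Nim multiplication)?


Nim multiplication is bilinear over XOR: (u XOR v) * w = (u*w) XOR (v*w).
So we split each operand into its bit components and XOR the pairwise Nim products.
7 = 1 + 2 + 4 (as XOR of powers of 2).
4 = 4 (as XOR of powers of 2).
Using the standard Nim-product table on single bits:
  2*2 = 3,   2*4 = 8,   2*8 = 12,
  4*4 = 6,   4*8 = 11,  8*8 = 13,
and  1*x = x (identity), k*l = l*k (commutative).
Pairwise Nim products:
  1 * 4 = 4
  2 * 4 = 8
  4 * 4 = 6
XOR them: 4 XOR 8 XOR 6 = 10.
Result: 7 * 4 = 10 (in Nim).

10


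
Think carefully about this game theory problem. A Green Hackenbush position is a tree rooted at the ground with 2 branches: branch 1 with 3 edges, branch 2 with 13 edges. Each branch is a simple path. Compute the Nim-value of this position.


The tree has 2 branches from the ground vertex.
In Green Hackenbush, the Nim-value of a simple path of length k is k.
Branch 1: length 3, Nim-value = 3
Branch 2: length 13, Nim-value = 13
Total Nim-value = XOR of all branch values:
0 XOR 3 = 3
3 XOR 13 = 14
Nim-value of the tree = 14

14


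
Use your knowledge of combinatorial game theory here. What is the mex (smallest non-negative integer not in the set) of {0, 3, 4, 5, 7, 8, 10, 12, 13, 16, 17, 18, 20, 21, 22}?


Set = {0, 3, 4, 5, 7, 8, 10, 12, 13, 16, 17, 18, 20, 21, 22}
0 is in the set.
1 is NOT in the set. This is the mex.
mex = 1

1


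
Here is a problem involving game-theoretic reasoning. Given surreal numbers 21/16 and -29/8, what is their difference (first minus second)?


x = 21/16, y = -29/8
Converting to common denominator: 16
x = 21/16, y = -58/16
x - y = 21/16 - -29/8 = 79/16

79/16


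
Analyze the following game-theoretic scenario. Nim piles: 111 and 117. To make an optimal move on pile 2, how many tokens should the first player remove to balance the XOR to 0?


Piles: 111 and 117
Current XOR: 111 XOR 117 = 26 (non-zero, so this is an N-position).
To make the XOR zero, we need to find a move that balances the piles.
For pile 2 (size 117): target = 117 XOR 26 = 111
We reduce pile 2 from 117 to 111.
Tokens removed: 117 - 111 = 6
Verification: 111 XOR 111 = 0

6


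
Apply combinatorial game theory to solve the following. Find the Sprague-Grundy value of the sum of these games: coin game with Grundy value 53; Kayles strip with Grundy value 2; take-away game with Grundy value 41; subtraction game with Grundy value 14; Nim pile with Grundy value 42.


By the Sprague-Grundy theorem, the Grundy value of a sum of games is the XOR of individual Grundy values.
coin game: Grundy value = 53. Running XOR: 0 XOR 53 = 53
Kayles strip: Grundy value = 2. Running XOR: 53 XOR 2 = 55
take-away game: Grundy value = 41. Running XOR: 55 XOR 41 = 30
subtraction game: Grundy value = 14. Running XOR: 30 XOR 14 = 16
Nim pile: Grundy value = 42. Running XOR: 16 XOR 42 = 58
The combined Grundy value is 58.

58


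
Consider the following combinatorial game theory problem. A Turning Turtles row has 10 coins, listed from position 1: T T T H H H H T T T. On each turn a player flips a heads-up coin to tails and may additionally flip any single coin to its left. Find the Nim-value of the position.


Coins: T T T H H H H T T T
Key fact: a single head at position k behaves exactly like a Nim heap of size k (turning it to T and optionally flipping a coin at j < k corresponds to moving the heap from k to j, or to 0), and heads combine as a disjunctive sum (two heads at the same place would cancel, matching j XOR j = 0). So the Nim-value is the XOR of the 1-indexed positions of the heads.
Face-up positions (1-indexed): [4, 5, 6, 7]
XOR 0 with 4: 0 XOR 4 = 4
XOR 4 with 5: 4 XOR 5 = 1
XOR 1 with 6: 1 XOR 6 = 7
XOR 7 with 7: 7 XOR 7 = 0
Nim-value = 0

0


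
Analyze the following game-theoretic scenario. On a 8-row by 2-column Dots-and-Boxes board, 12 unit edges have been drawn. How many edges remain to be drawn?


Grid: 8 x 2 boxes, i.e. 9 rows and 3 columns of dots.
Horizontal edges: (rows + 1) * cols = 9 * 2 = 18
Vertical edges: rows * (cols + 1) = 8 * 3 = 24
Total edges: 18 + 24 = 42
Edges drawn: 12
Remaining: 42 - 12 = 30

30


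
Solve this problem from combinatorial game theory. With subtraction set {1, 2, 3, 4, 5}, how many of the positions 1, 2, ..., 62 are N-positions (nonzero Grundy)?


Subtraction set S = {1, 2, 3, 4, 5}, so G(n) = n mod 6.
G(n) = 0 when n is a multiple of 6.
Multiples of 6 in [1, 62]: 10
N-positions (nonzero Grundy) = 62 - 10 = 52

52


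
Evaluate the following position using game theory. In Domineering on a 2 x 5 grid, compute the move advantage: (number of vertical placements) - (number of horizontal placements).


Board is 2 x 5 (rows x cols).
Left (vertical) placements: (rows-1) * cols = 1 * 5 = 5
Right (horizontal) placements: rows * (cols-1) = 2 * 4 = 8
Advantage = Left - Right = 5 - 8 = -3

-3


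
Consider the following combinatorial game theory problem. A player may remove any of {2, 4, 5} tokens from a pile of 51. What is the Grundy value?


The subtraction set is S = {2, 4, 5}.
G(k) = mex{ G(k - s) : s in S, s <= k }. We compute iteratively: G(0) = 0.
G(1) = mex({}) = 0
G(2) = mex({0}) = 1
G(3) = mex({0}) = 1
G(4) = mex({0, 1}) = 2
G(5) = mex({0, 1}) = 2
G(6) = mex({0, 1, 2}) = 3
G(7) = mex({1, 2}) = 0
G(8) = mex({1, 2, 3}) = 0
G(9) = mex({0, 2}) = 1
G(10) = mex({0, 2, 3}) = 1
G(11) = mex({0, 1, 3}) = 2
Observe that G(7)..G(11) = 0, 0, 1, 1, 2 repeats G(0)..G(4) = 0, 0, 1, 1, 2.
For k >= max(S) = 5, G(k) is determined by the previous 5 values G(k-5)..G(k-1); a window of 5 consecutive values has recurred shifted by 7, so by induction G(k + 7) = G(k) for all k >= 0: the sequence is periodic from the start with period 7.
One period: G(0..6) = 0, 0, 1, 1, 2, 2, 3.
51 mod 7 = 2, so G(51) = G(2) = 1.

1


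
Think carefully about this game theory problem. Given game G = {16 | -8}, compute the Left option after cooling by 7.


Original game: {16 | -8} (a switch {a | b} with a > b).
Cooling by t (for t below the temperature (a - b)/2 = 12) taxes each move by t: {a | b} cooled by t is {a - t | b + t}.
Cooling amount: t = 7
Cooled Left option: 16 - 7 = 9
Cooled Right option: -8 + 7 = -1
Cooled game: {9 | -1}
Left option = 9

9


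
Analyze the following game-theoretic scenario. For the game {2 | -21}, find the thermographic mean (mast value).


Game = {2 | -21}, a switch {a | b} with numbers a > b.
Its thermograph has left wall a - t and right wall b + t, which meet at t = (a - b)/2, where both equal (a + b)/2. So the mast (mean value) is at (a + b)/2.
Mean = (2 + (-21))/2 = -19/2 = -19/2

-19/2


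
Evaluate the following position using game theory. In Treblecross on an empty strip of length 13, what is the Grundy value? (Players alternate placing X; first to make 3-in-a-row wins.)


Treblecross: place X on empty cells; 3-in-a-row wins.
Playing within two cells of an existing X lets the opponent win at once, so sensible play treats the cells i-2..i+2 around each X as dead. The player left with no safe cell loses, so this is a normal-play take-away game on strips of safe cells.
Placing X at cell i (0-indexed) of a strip of k safe cells leaves independent strips of sizes max(0, i-2) and max(0, k-i-3). Hence G(k) = mex{ G(max(0,i-2)) XOR G(max(0,k-i-3)) : 0 <= i < k }, with G(0) = 0.
G(1): splits (0,0):0^0=0 -> mex({0}) = 1
G(2): splits (0,0):0^0=0 -> mex({0}) = 1
G(3): splits (0,0):0^0=0 -> mex({0}) = 1
G(4): splits (0,1):0^1=1 (0,0):0^0=0 -> mex({0, 1}) = 2
G(5): splits (0,2):0^1=1 (0,1):0^1=1 (0,0):0^0=0 -> mex({0, 1}) = 2
G(6) = mex({1}) = 0
G(7) = mex({0, 1, 2}) = 3
G(8) = mex({0, 1, 2}) = 3
G(9) = mex({0, 2}) = 1
G(10) = mex({0, 2, 3}) = 1
G(11) = mex({0, 3}) = 1
G(12) = mex({1, 3}) = 0
G(13) = mex({0, 1, 2, 3}) = 4
Therefore G(13) = 4.

4


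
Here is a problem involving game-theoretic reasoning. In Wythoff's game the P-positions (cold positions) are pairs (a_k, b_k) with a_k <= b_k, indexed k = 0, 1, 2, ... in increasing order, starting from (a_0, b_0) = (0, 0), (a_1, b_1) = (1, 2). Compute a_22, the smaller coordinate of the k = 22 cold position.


By Wythoff's theorem, a_k = floor(k * phi) and b_k = floor(k * phi^2) = a_k + k, where phi = (1 + sqrt(5))/2 is the golden ratio.
phi = (1 + sqrt(5))/2 = 1.618034
k = 22
k * phi = 22 * 1.618034 = 35.596748
a_22 = floor(k * phi) = 35

35


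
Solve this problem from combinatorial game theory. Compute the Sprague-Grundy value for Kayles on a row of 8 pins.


Kayles: a move removes 1 or 2 adjacent pins from a contiguous row.
Removing pins from a row of k leaves two independent rows (a, b) with a + b = k - 1 (one pin) or a + b = k - 2 (two pins); an end removal gives a = 0.
By Sprague-Grundy, G(k) = mex{ G(a) XOR G(b) } over all these splits. G(0) = 0.
G(1): splits (0,0):0^0=0 -> mex({0}) = 1
G(2): splits (0,1):0^1=1 (0,0):0^0=0 -> mex({0, 1}) = 2
G(3): splits (0,2):0^2=2 (1,1):1^1=0 (0,1):0^1=1 -> mex({0, 1, 2}) = 3
G(4): splits (0,3):0^3=3 (1,2):1^2=3 (0,2):0^2=2 (1,1):1^1=0 -> mex({0, 2, 3}) = 1
G(5): splits (0,4):0^1=1 (1,3):1^3=2 (2,2):2^2=0 (0,3):0^3=3 (1,2):1^2=3 -> mex({0, 1, 2, 3}) = 4
G(6) = mex({0, 1, 2, 4}) = 3
G(7) = mex({0, 1, 3, 4, 5}) = 2
G(8) = mex({0, 2, 3, 5, 6}) = 1
Therefore G(8) = 1.

1


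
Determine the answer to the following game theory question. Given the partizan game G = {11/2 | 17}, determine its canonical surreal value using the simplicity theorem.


Left options: {11/2}, max = 11/2
Right options: {17}, min = 17
All options are numbers and max(Left) < min(Right), so by the simplicity theorem the value is the simplest (earliest-born) number strictly between 11/2 and 17.
Integers 6 through 16 all lie strictly between 11/2 and 17.
Among integers, the simplest (lowest birthday = smallest |n|; 0 is born on day 0, +-n on day n) is 6.
No non-integer in the interval can be simpler: if x is a non-integer in the interval, then floor(x) or ceil(x) also lies in the interval (the interval contains an integer), and both are proper prefixes of x's sign expansion, i.e. born earlier. So the game value is 6.
Game value = 6

6


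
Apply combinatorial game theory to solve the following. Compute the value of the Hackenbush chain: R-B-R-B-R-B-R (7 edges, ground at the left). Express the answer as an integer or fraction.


Edges (from ground): R-B-R-B-R-B-R
By Berlekamp's sign-expansion rule, a Blue-Red Hackenbush stalk has the value of the surreal number whose sign sequence is the edge sequence with B -> + and R -> -.
Sign sequence: -+-+-+-
Trace the sign expansion in the surreal number tree, starting from 0:
Edge 1: R (sign -) -> bounds (-inf, 0), value = -1
Edge 2: B (sign +) -> bounds (-1, 0), value = -1/2
Edge 3: R (sign -) -> bounds (-1, -1/2), value = -3/4
Edge 4: B (sign +) -> bounds (-3/4, -1/2), value = -5/8
Edge 5: R (sign -) -> bounds (-3/4, -5/8), value = -11/16
Edge 6: B (sign +) -> bounds (-11/16, -5/8), value = -21/32
Edge 7: R (sign -) -> bounds (-11/16, -21/32), value = -43/64
Game value = -43/64

-43/64


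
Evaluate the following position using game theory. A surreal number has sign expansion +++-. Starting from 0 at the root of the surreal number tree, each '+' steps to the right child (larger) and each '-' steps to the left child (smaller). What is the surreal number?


Sign expansion: +++-
Rule: track bounds (lo, hi), initially (-inf, +inf). On '+', the current value becomes lo and we move to the simplest number in (value, hi): value + 1 if hi = +inf, otherwise the midpoint (value + hi)/2. On '-', the current value becomes hi and we move to value - 1 if lo = -inf, otherwise the midpoint (lo + value)/2.
Start at 0.
Step 1: sign = +, move right. Bounds: (0, +inf). Value = 1
Step 2: sign = +, move right. Bounds: (1, +inf). Value = 2
Step 3: sign = +, move right. Bounds: (2, +inf). Value = 3
Step 4: sign = -, move left. Bounds: (2, 3). Value = 5/2
The surreal number with sign expansion +++- is 5/2.

5/2


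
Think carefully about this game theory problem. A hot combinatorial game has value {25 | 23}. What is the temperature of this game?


The game is {25 | 23}, a switch {a | b} with numbers a > b.
Cooling {a | b} by t gives {a - t | b + t}, which stops being hot when a - t = b + t, i.e. at t = (a - b)/2. So the temperature of a switch is (a - b)/2.
Temperature = (Left option - Right option) / 2
= (25 - (23)) / 2
= 2 / 2
= 1

1


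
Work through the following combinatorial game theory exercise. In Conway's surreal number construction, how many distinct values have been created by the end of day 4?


Day 0: {|} = 0 is born. Count = 1.
Day n: the number of surreal numbers born by day n is 2^(n+1) - 1.
By day 0: 2^1 - 1 = 1
By day 1: 2^2 - 1 = 3
By day 2: 2^3 - 1 = 7
By day 3: 2^4 - 1 = 15
By day 4: 2^5 - 1 = 31
By day 4: 31 surreal numbers.

31


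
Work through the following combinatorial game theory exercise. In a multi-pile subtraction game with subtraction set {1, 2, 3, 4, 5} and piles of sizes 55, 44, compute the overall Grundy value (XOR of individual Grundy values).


Subtraction set: {1, 2, 3, 4, 5}
For this subtraction set, G(n) = n mod 6 (period = max + 1 = 6).
Pile 1 (size 55): G(55) = 55 mod 6 = 1
Pile 2 (size 44): G(44) = 44 mod 6 = 2
Total Grundy value = XOR of all: 1 XOR 2 = 3

3


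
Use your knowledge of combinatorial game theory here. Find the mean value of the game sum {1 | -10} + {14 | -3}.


G1 = {1 | -10}, G2 = {14 | -3}
Each is a switch {a | b} with numbers a > b; its mean value is (a + b)/2, and mean value is additive over game sums: m(G1 + G2) = m(G1) + m(G2).
Mean of G1 = (1 + (-10))/2 = -9/2 = -9/2
Mean of G2 = (14 + (-3))/2 = 11/2 = 11/2
Mean of G1 + G2 = -9/2 + 11/2 = 1

1


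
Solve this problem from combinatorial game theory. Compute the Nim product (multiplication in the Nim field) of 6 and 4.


Nim multiplication is bilinear over XOR: (u XOR v) * w = (u*w) XOR (v*w).
So we split each operand into its bit components and XOR the pairwise Nim products.
6 = 2 + 4 (as XOR of powers of 2).
4 = 4 (as XOR of powers of 2).
Using the standard Nim-product table on single bits:
  2*2 = 3,   2*4 = 8,   2*8 = 12,
  4*4 = 6,   4*8 = 11,  8*8 = 13,
and  1*x = x (identity), k*l = l*k (commutative).
Pairwise Nim products:
  2 * 4 = 8
  4 * 4 = 6
XOR them: 8 XOR 6 = 14.
Result: 6 * 4 = 14 (in Nim).

14


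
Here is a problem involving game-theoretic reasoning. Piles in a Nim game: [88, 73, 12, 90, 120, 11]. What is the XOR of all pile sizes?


We need the XOR (exclusive or) of all pile sizes.
After XOR-ing pile 1 (size 88): 0 XOR 88 = 88
After XOR-ing pile 2 (size 73): 88 XOR 73 = 17
After XOR-ing pile 3 (size 12): 17 XOR 12 = 29
After XOR-ing pile 4 (size 90): 29 XOR 90 = 71
After XOR-ing pile 5 (size 120): 71 XOR 120 = 63
After XOR-ing pile 6 (size 11): 63 XOR 11 = 52
The Nim-value of this position is 52.

52


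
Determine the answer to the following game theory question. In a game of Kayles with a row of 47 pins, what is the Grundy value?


Kayles: a move removes 1 or 2 adjacent pins from a contiguous row.
Removing pins from a row of k leaves two independent rows (a, b) with a + b = k - 1 (one pin) or a + b = k - 2 (two pins); an end removal gives a = 0.
By Sprague-Grundy, G(k) = mex{ G(a) XOR G(b) } over all these splits. G(0) = 0.
G(1): splits (0,0):0^0=0 -> mex({0}) = 1
G(2): splits (0,1):0^1=1 (0,0):0^0=0 -> mex({0, 1}) = 2
G(3): splits (0,2):0^2=2 (1,1):1^1=0 (0,1):0^1=1 -> mex({0, 1, 2}) = 3
G(4): splits (0,3):0^3=3 (1,2):1^2=3 (0,2):0^2=2 (1,1):1^1=0 -> mex({0, 2, 3}) = 1
G(5): splits (0,4):0^1=1 (1,3):1^3=2 (2,2):2^2=0 (0,3):0^3=3 (1,2):1^2=3 -> mex({0, 1, 2, 3}) = 4
G(6) = mex({0, 1, 2, 4}) = 3
G(7) = mex({0, 1, 3, 4, 5}) = 2
G(8) = mex({0, 2, 3, 5, 6}) = 1
G(9) = mex({0, 1, 2, 3, 6, 7}) = 4
G(10) = mex({0, 1, 3, 4, 5, 7}) = 2
G(11) = mex({0, 1, 2, 3, 4, 5}) = 6
G(12) = mex({0, 1, 2, 3, 5, 6, 7}) = 4
G(13) = mex({0, 2, 3, 4, 6, 7}) = 1
G(14) = mex({0, 1, 4, 5, 6, 7}) = 2
G(15) = mex({0, 1, 2, 3, 4, 5, 6}) = 7
G(16) = mex({0, 2, 3, 5, 6, 7}) = 1
G(17) = mex({0, 1, 2, 3, 5, 6, 7}) = 4
G(18) = mex({0, 1, 2, 4, 5, 6}) = 3
G(19) = mex({0, 1, 3, 4, 5, 7}) = 2
G(20) = mex({0, 2, 3, 4, 5, 6, 7}) = 1
G(21) = mex({0, 1, 2, 3, 5, 6, 7}) = 4
G(22) = mex({0, 1, 2, 3, 4, 5, 7}) = 6
G(23) = mex({0, 1, 2, 3, 4, 5, 6}) = 7
G(24) = mex({0, 1, 2, 3, 5, 6, 7}) = 4
G(25) = mex({0, 2, 3, 4, 6, 7}) = 1
G(26) = mex({0, 1, 3, 4, 5, 6, 7}) = 2
G(27) = mex({0, 1, 2, 3, 4, 5, 6, 7}) = 8
G(28) = mex({0, 1, 2, 3, 4, 6, 7, 8}) = 5
G(29) = mex({0, 1, 2, 3, 5, 6, 7, 8, 9}) = 4
G(30) = mex({0, 1, 2, 3, 4, 5, 6, 9, 10}) = 7
G(31) = mex({0, 1, 3, 4, 5, 7, 10, 11}) = 2
G(32) = mex({0, 2, 3, 4, 5, 6, 7, 9, 11}) = 1
G(33) = mex({0, 1, 2, 3, 4, 5, 6, 7, 9, 12}) = 8
G(34) = mex({0, 1, 2, 3, 4, 5, 7, 8, 11, 12}) = 6
G(35) = mex({0, 1, 2, 3, 4, 5, 6, 8, 9, 10, 11}) = 7
G(36) = mex({0, 1, 2, 3, 5, 6, 7, 9, 10}) = 4
G(37) = mex({0, 2, 3, 4, 6, 7, 9, 10, 11, 12}) = 1
G(38) = mex({0, 1, 3, 4, 5, 6, 7, 9, 10, 11, 12}) = 2
G(39) = mex({0, 1, 2, 4, 5, 6, 7, 9, 10, 12, 14}) = 3
G(40) = mex({0, 2, 3, 4, 6, 7, 11, 12, 14}) = 1
G(41) = mex({0, 1, 2, 3, 5, 6, 7, 9, 10, 11, 12}) = 4
G(42) = mex({0, 1, 2, 3, 4, 5, 6, 9, 10}) = 7
G(43) = mex({0, 1, 3, 4, 5, 7, 9, 10, 12, 15}) = 2
G(44) = mex({0, 2, 3, 4, 5, 6, 7, 9, 10, 12, 15}) = 1
G(45) = mex({0, 1, 2, 3, 4, 5, 6, 7, 9, 10, 12, 14}) = 8
G(46) = mex({0, 1, 3, 4, 5, 7, 8, 11, 12, 14}) = 2
G(47) = mex({0, 1, 2, 3, 4, 5, 6, 8, 9, 10, 11, 12}) = 7
Therefore G(47) = 7.

7
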